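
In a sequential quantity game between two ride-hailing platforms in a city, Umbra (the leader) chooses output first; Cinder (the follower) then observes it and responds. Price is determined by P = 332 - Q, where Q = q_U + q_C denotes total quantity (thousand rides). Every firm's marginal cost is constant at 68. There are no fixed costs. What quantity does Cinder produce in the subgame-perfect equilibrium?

66

Solve by backward induction. Given q_U, the follower Cinder maximises π_C = (332 - q_U - q_C)q_C - 68q_C.
Follower FOC: 264 - q_U - 2q_C = 0, so q_C(q_U) = (264 - q_U)/2.
The leader anticipates this reaction. Substituting into P = 332 - Q gives P = 200 - (1/2)q_U, so π_U = (200 - (1/2)q_U)q_U - 68q_U.
Maximising: ∂π_U/∂q_U = 132 - q_U = 0, giving q_U = 132.
Then q_C = (264 - 132)/2 = 66.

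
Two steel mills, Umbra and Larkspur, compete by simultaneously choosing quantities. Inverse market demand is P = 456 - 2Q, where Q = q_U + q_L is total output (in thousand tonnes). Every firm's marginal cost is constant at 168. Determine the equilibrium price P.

264

A representative firm's profit is π_i = q_i(456 - 2Q) - 168q_i.
Setting ∂π_i/∂q_i = 0 with rivals' quantities fixed: 288 - 4q_i - 2q_j = 0.
With identical firms every q_j equals q_i, so q_j = q_i and 288 = 6q_i, giving q_i = 48.
Total output Q = 96, so price P = 456 - 2·96 = 264.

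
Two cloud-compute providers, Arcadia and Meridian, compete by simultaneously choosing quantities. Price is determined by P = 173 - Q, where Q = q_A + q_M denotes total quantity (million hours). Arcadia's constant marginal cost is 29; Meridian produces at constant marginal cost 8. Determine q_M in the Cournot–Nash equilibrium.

62

Arcadia's profit: π_A = (173 - Q)q_A - (29q_A). Setting ∂π_A/∂q_A = 0: 144 - 2q_A - (q_M) = 0.
Meridian's first-order condition: 165 - 2q_M - (q_A) = 0.
Best responses: q_A = (144 - q_M)/2, q_M = (165 - q_A)/2.
Solving the pair: q_A = 41, q_M = 62.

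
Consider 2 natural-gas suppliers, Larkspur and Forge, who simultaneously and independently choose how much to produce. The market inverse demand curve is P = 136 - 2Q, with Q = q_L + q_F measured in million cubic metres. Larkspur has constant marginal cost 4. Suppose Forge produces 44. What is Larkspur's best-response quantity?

11

With the rival's output fixed at 44, Larkspur's profit is π_L = (136 - 2·44 - 2q_L)q_L - (4q_L) = (48 - 2q_L)q_L - (4q_L).
∂π_L/∂q_L = 44 - 4q_L = 0, so q_L = 11.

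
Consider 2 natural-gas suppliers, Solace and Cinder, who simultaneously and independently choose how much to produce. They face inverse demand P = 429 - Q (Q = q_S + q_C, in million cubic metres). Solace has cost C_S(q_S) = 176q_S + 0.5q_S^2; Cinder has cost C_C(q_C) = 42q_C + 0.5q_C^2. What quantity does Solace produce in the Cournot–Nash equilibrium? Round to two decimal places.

Solace's profit: π_S = (429 - Q)q_S - (176q_S + (1/2)q_S²). Setting ∂π_S/∂q_S = 0: 253 - 3q_S - (q_C) = 0.
Cinder's first-order condition: 387 - 3q_C - (q_S) = 0.
Best responses: q_S = (253 - q_C)/3, q_C = (387 - q_S)/3.
Substituting one into the other gives q_S = 93/2 and q_C = 227/2.

46.50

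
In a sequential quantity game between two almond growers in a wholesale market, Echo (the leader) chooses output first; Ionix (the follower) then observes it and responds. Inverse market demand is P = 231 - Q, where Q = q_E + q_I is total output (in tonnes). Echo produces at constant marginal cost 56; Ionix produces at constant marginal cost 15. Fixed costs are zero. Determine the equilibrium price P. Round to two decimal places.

89.50

Solve by backward induction. Given q_E, the follower Ionix maximises π_I = (231 - q_E - q_I)q_I - 15q_I.
Setting the follower's marginal profit to zero, 216 - q_E - 2q_I = 0, i.e. q_I = (216 - q_E)/2.
The leader anticipates this reaction. Substituting into P = 231 - Q gives P = 123 - (1/2)q_E, so π_E = (123 - (1/2)q_E)q_E - 56q_E.
Maximising: ∂π_E/∂q_E = 67 - q_E = 0, giving q_E = 67.
Then q_I = (216 - 67)/2 = 149/2.
Total output Q = 283/2, so price P = 231 - 283/2 = 179/2.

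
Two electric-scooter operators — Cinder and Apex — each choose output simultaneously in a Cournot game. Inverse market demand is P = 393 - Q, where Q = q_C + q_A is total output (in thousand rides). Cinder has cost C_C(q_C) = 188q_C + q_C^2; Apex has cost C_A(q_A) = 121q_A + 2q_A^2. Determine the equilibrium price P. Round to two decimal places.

312.96

Cinder's profit: π_C = (393 - Q)q_C - (188q_C + q_C²). Setting ∂π_C/∂q_C = 0: 205 - 4q_C - (q_A) = 0.
Apex's first-order condition: 272 - 6q_A - (q_C) = 0.
So q_C = (205 - q_A)/4 and q_A = (272 - q_C)/6.
Solving the pair: q_C = 958/23, q_A = 883/23.
Total output Q = 1841/23, so price P = 393 - 1841/23 = 312.9565.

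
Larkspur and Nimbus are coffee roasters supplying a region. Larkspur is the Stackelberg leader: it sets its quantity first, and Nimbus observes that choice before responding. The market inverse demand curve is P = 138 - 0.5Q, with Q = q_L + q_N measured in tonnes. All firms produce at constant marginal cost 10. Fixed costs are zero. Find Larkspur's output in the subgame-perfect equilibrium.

Solve by backward induction. Given q_L, the follower Nimbus maximises π_N = (138 - (1/2)q_L - (1/2)q_N)q_N - 10q_N.
∂π_N/∂q_N = 128 - (1/2)q_L - q_N = 0 gives the reaction function q_N = (128 - (1/2)q_L).
The leader anticipates this reaction. Substituting into P = 138 - 0.5Q gives P = 74 - (1/4)q_L, so π_L = (74 - (1/4)q_L)q_L - 10q_L.
The leader's first-order condition 64 - (1/2)q_L = 0 yields q_L = 128.
Then q_N = (128 - (1/2)·128) = 64.

128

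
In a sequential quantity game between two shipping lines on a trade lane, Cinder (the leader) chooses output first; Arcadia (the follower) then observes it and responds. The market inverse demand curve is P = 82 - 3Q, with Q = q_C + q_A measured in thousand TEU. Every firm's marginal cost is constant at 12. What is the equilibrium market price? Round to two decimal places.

The follower Arcadia best-responds to any q_C: π_A = (82 - 3Q)q_A - 12q_A.
Follower FOC: 70 - 3q_C - 6q_A = 0, so q_A(q_C) = (70 - 3q_C)/6.
The leader anticipates this reaction. Substituting into P = 82 - 3Q gives P = 47 - (3/2)q_C, so π_C = (47 - (3/2)q_C)q_C - 12q_C.
The leader's first-order condition 35 - 3q_C = 0 yields q_C = 35/3.
Then q_A = (70 - 3·(35/3))/6 = 35/6.
Total output Q = 35/2, so price P = 82 - 3·(35/2) = 59/2.

29.50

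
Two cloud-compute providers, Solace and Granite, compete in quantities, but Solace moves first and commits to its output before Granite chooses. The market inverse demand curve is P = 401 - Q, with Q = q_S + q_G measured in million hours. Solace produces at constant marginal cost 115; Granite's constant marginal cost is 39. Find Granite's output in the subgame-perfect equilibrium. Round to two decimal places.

128.50

The follower Granite best-responds to any q_S: π_G = (401 - Q)q_G - 39q_G.
Follower FOC: 362 - q_S - 2q_G = 0, so q_G(q_S) = (362 - q_S)/2.
The leader anticipates this reaction. Substituting into P = 401 - Q gives P = 220 - (1/2)q_S, so π_S = (220 - (1/2)q_S)q_S - 115q_S.
Maximising: ∂π_S/∂q_S = 105 - q_S = 0, giving q_S = 105.
Then q_G = (362 - 105)/2 = 257/2.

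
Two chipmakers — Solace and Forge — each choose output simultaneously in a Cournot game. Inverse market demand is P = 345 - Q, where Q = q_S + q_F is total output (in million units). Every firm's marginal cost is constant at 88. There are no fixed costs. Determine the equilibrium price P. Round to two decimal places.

173.67

Each firm earns π_i = (345 - Q)q_i - 88q_i.
Setting ∂π_i/∂q_i = 0 with rivals' quantities fixed: 257 - 2q_i - q_j = 0.
With identical firms every q_j equals q_i, so q_j = q_i and 257 = 3q_i, giving q_i = 257/3.
Total output Q = 514/3, so price P = 345 - 514/3 = 521/3.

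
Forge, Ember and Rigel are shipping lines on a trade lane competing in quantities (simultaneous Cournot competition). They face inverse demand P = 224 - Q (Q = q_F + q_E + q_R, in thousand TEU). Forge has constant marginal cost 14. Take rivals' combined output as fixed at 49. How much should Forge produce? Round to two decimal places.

80.50

With rivals' combined output fixed at 49, Forge's profit is π_F = (224 - 49 - q_F)q_F - (14q_F) = (175 - q_F)q_F - (14q_F).
∂π_F/∂q_F = 161 - 2q_F = 0, so q_F = 161/2.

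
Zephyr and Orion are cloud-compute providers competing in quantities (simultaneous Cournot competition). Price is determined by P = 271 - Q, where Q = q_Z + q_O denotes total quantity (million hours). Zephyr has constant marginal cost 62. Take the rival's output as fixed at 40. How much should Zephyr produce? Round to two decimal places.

84.50

With the rival's output fixed at 40, Zephyr's profit is π_Z = (271 - 40 - q_Z)q_Z - (62q_Z) = (231 - q_Z)q_Z - (62q_Z).
∂π_Z/∂q_Z = 169 - 2q_Z = 0, so q_Z = 169/2.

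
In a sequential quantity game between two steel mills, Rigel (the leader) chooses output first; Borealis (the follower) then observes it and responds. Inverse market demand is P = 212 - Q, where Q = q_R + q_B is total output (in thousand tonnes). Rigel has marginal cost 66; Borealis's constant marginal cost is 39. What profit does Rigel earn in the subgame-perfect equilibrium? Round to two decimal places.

The follower Borealis best-responds to any q_R: π_B = (212 - Q)q_B - 39q_B.
Follower FOC: 173 - q_R - 2q_B = 0, so q_B(q_R) = (173 - q_R)/2.
The leader anticipates this reaction. Substituting into P = 212 - Q gives P = 251/2 - (1/2)q_R, so π_R = (251/2 - (1/2)q_R)q_R - 66q_R.
The leader's first-order condition 119/2 - q_R = 0 yields q_R = 119/2.
Then q_B = (173 - 119/2)/2 = 227/4.
Price P = 212 - 465/4 = 383/4.
Rigel's profit: (383/4 - 66)·(119/2) = 1770.1250.

1770.13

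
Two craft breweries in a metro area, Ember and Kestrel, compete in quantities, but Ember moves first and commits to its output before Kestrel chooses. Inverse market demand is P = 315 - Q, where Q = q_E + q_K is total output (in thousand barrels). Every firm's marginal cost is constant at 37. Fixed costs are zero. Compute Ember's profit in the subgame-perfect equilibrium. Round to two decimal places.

The follower Kestrel best-responds to any q_E: π_K = (315 - Q)q_K - 37q_K.
Follower FOC: 278 - q_E - 2q_K = 0, so q_K(q_E) = (278 - q_E)/2.
The leader anticipates this reaction. Substituting into P = 315 - Q gives P = 176 - (1/2)q_E, so π_E = (176 - (1/2)q_E)q_E - 37q_E.
Maximising: ∂π_E/∂q_E = 139 - q_E = 0, giving q_E = 139.
Then q_K = (278 - 139)/2 = 139/2.
Price P = 315 - 417/2 = 213/2.
Ember's profit: (213/2 - 37)·139 = 9660.5000.

9660.50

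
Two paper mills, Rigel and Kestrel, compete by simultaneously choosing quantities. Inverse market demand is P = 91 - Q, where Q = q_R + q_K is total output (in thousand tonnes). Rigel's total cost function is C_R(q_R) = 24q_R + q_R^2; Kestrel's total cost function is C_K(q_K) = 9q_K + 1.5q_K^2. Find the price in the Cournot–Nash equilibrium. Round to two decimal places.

63.95

Rigel's profit: π_R = (91 - Q)q_R - (24q_R + q_R²). Setting ∂π_R/∂q_R = 0: 67 - 4q_R - (q_K) = 0.
Kestrel's first-order condition: 82 - 5q_K - (q_R) = 0.
So q_R = (67 - q_K)/4 and q_K = (82 - q_R)/5.
Solving the pair: q_R = 253/19, q_K = 261/19.
Total output Q = 514/19, so price P = 91 - 514/19 = 1215/19.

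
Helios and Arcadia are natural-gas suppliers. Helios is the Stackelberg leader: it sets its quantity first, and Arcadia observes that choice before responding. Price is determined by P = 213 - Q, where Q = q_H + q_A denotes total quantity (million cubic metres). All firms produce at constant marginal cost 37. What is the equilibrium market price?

The follower Arcadia best-responds to any q_H: π_A = (213 - Q)q_A - 37q_A.
Setting the follower's marginal profit to zero, 176 - q_H - 2q_A = 0, i.e. q_A = (176 - q_H)/2.
The leader anticipates this reaction. Substituting into P = 213 - Q gives P = 125 - (1/2)q_H, so π_H = (125 - (1/2)q_H)q_H - 37q_H.
Maximising: ∂π_H/∂q_H = 88 - q_H = 0, giving q_H = 88.
Then q_A = (176 - 88)/2 = 44.
Total output Q = 132, so price P = 213 - 132 = 81.

81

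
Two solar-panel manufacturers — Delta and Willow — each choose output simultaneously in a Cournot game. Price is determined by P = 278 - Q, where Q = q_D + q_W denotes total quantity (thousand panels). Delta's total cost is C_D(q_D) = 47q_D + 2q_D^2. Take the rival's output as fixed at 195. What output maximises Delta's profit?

6

With the rival's output fixed at 195, Delta's profit is π_D = (278 - 195 - q_D)q_D - (47q_D + 2q_D²) = (83 - q_D)q_D - (47q_D + 2q_D²).
∂π_D/∂q_D = 36 - 6q_D = 0, so q_D = 6.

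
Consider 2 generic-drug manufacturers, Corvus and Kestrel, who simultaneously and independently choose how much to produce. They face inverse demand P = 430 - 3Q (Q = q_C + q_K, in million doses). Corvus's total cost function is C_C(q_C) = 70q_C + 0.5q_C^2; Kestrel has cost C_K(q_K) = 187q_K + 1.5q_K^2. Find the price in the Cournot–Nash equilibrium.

256

Corvus's profit: π_C = (430 - 3Q)q_C - (70q_C + (1/2)q_C²). Setting ∂π_C/∂q_C = 0: 360 - 7q_C - 3(q_K) = 0.
Kestrel's profit: π_K = (430 - 3Q)q_K - (187q_K + (3/2)q_K²). Setting ∂π_K/∂q_K = 0: 243 - 9q_K - 3(q_C) = 0.
Best responses: q_C = (360 - 3q_K)/7, q_K = (243 - 3q_C)/9.
Substituting one into the other gives q_C = 93/2 and q_K = 23/2.
Total output Q = 58, so price P = 430 - 3·58 = 256.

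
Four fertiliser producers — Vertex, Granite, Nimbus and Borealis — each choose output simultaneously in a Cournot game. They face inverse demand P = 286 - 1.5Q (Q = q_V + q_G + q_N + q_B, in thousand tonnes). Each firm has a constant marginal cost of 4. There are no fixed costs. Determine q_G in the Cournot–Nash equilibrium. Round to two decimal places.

Each firm earns π_i = (286 - 1.5Q)q_i - 4q_i.
Setting ∂π_i/∂q_i = 0 with rivals' quantities fixed: 282 - 3q_i - (3/2)·Σ_{j≠i} q_j = 0.
By symmetry each firm produces the same amount; substituting Σ_{j≠i} q_j = 3q_i yields q_i = 282/(15/2) = 188/5.

37.60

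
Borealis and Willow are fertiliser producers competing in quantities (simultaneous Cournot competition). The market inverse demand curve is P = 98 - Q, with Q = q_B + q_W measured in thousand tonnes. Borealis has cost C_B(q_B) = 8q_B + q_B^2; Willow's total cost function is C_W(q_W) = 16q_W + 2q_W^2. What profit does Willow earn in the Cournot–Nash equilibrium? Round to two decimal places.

Borealis's profit: π_B = (98 - Q)q_B - (8q_B + q_B²). Setting ∂π_B/∂q_B = 0: 90 - 4q_B - (q_W) = 0.
Willow's profit: π_W = (98 - Q)q_W - (16q_W + 2q_W²). Setting ∂π_W/∂q_W = 0: 82 - 6q_W - (q_B) = 0.
So q_B = (90 - q_W)/4 and q_W = (82 - q_B)/6.
Solving the pair: q_B = 458/23, q_W = 238/23.
Price P = 98 - 696/23 = 1558/23.
Willow's profit: (1558/23)·(238/23) - 16·(238/23) - 2(238/23)² = 321.2325.

321.23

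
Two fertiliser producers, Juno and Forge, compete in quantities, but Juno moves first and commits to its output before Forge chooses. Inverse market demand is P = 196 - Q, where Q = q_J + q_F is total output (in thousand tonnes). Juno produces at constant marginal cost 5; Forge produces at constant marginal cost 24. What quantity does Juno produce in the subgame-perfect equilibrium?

Solve by backward induction. Given q_J, the follower Forge maximises π_F = (196 - q_J - q_F)q_F - 24q_F.
Follower FOC: 172 - q_J - 2q_F = 0, so q_F(q_J) = (172 - q_J)/2.
The leader anticipates this reaction. Substituting into P = 196 - Q gives P = 110 - (1/2)q_J, so π_J = (110 - (1/2)q_J)q_J - 5q_J.
The leader's first-order condition 105 - q_J = 0 yields q_J = 105.
Then q_F = (172 - 105)/2 = 67/2.

105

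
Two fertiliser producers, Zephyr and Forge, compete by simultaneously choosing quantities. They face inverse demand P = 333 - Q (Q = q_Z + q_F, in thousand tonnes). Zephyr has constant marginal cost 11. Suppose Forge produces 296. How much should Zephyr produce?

13

With the rival's output fixed at 296, Zephyr's profit is π_Z = (333 - 296 - q_Z)q_Z - (11q_Z) = (37 - q_Z)q_Z - (11q_Z).
∂π_Z/∂q_Z = 26 - 2q_Z = 0, so q_Z = 13.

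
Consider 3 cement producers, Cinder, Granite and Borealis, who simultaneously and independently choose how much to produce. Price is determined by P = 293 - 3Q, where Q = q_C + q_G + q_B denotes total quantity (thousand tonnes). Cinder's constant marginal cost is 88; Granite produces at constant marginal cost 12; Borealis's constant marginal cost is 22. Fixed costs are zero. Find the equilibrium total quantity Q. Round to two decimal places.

Cinder's profit: π_C = (293 - 3Q)q_C - (88q_C). Setting ∂π_C/∂q_C = 0: 205 - 6q_C - 3(q_G + q_B) = 0.
Granite's first-order condition: 281 - 6q_G - 3(q_C + q_B) = 0.
Borealis's first-order condition: 271 - 6q_B - 3(q_C + q_G) = 0.
Adding the 3 first-order conditions: 757 − 12Q = 0, so Q = 757/12.
Back-substituting: q_C = (205 − 757/4)/3 = 21/4, q_G = (281 − 757/4)/3 = 367/12, q_B = (271 − 757/4)/3 = 109/4.
Total output Q = 21/4 + 367/12 + 109/4 = 757/12.

63.08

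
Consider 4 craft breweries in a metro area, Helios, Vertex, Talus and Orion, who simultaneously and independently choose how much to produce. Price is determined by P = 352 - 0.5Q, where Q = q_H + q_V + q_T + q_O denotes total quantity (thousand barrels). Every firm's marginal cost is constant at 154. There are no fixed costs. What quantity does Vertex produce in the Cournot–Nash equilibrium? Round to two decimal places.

79.20

Each firm earns π_i = (352 - 0.5Q)q_i - 154q_i.
First-order condition (treating rivals' output as given): 198 - q_i - (1/2)·Σ_{j≠i} q_j = 0.
By symmetry each firm produces the same amount; substituting Σ_{j≠i} q_j = 3q_i yields q_i = 198/(5/2) = 396/5.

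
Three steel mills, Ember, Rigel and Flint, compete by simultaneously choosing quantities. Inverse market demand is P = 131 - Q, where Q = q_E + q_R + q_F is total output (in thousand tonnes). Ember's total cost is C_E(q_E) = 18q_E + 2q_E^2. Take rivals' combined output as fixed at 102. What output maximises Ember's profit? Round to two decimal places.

With rivals' combined output fixed at 102, Ember's profit is π_E = (131 - 102 - q_E)q_E - (18q_E + 2q_E²) = (29 - q_E)q_E - (18q_E + 2q_E²).
∂π_E/∂q_E = 11 - 6q_E = 0, so q_E = 11/6.

1.83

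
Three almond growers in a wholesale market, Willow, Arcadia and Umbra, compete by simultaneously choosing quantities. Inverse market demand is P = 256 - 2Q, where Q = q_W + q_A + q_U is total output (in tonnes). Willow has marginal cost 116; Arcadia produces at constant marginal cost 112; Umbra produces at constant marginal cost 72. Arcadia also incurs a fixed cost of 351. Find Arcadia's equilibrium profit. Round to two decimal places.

13.50

Willow's profit: π_W = (256 - 2Q)q_W - (116q_W). Setting ∂π_W/∂q_W = 0: 140 - 4q_W - 2(q_A + q_U) = 0.
Arcadia's profit: π_A = (256 - 2Q)q_A - (112q_A). Setting ∂π_A/∂q_A = 0: 144 - 4q_A - 2(q_W + q_U) = 0.
Umbra's profit: π_U = (256 - 2Q)q_U - (72q_U). Setting ∂π_U/∂q_U = 0: 184 - 4q_U - 2(q_W + q_A) = 0.
Summing all 3 equations gives 468 − 8Q = 0, hence Q = 117/2.
Back-substituting: q_W = (140 − 117)/2 = 23/2, q_A = (144 − 117)/2 = 27/2, q_U = (184 − 117)/2 = 67/2.
Price P = 256 - 2·(117/2) = 139.
Arcadia's profit: (139 - 112)·(27/2) - 351 = 27/2.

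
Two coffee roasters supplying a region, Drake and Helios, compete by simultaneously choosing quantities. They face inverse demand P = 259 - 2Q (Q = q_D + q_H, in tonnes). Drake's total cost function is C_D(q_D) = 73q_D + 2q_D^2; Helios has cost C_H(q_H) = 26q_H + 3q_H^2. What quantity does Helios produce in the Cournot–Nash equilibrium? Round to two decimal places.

19.63

Drake's profit: π_D = (259 - 2Q)q_D - (73q_D + 2q_D²). Setting ∂π_D/∂q_D = 0: 186 - 8q_D - 2(q_H) = 0.
Helios's profit: π_H = (259 - 2Q)q_H - (26q_H + 3q_H²). Setting ∂π_H/∂q_H = 0: 233 - 10q_H - 2(q_D) = 0.
Rearranging gives the reaction functions q_D = (186 - 2q_H)/8 and q_H = (233 - 2q_D)/10.
Solving the pair: q_D = 697/38, q_H = 373/19.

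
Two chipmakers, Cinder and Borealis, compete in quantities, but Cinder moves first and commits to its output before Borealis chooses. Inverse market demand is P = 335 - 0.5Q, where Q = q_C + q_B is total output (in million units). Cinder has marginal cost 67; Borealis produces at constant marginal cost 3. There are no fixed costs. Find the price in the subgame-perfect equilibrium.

Solve by backward induction. Given q_C, the follower Borealis maximises π_B = (335 - (1/2)q_C - (1/2)q_B)q_B - 3q_B.
Setting the follower's marginal profit to zero, 332 - (1/2)q_C - q_B = 0, i.e. q_B = (332 - (1/2)q_C).
The leader anticipates this reaction. Substituting into P = 335 - 0.5Q gives P = 169 - (1/4)q_C, so π_C = (169 - (1/4)q_C)q_C - 67q_C.
The leader's first-order condition 102 - (1/2)q_C = 0 yields q_C = 204.
Then q_B = (332 - (1/2)·204) = 230.
Total output Q = 434, so price P = 335 - (1/2)·434 = 118.

118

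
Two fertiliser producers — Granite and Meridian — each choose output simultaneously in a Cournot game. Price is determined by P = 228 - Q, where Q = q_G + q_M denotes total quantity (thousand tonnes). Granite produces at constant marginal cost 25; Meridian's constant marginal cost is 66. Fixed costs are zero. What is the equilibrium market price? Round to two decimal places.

106.33

Granite's profit: π_G = (228 - Q)q_G - (25q_G). Setting ∂π_G/∂q_G = 0: 203 - 2q_G - (q_M) = 0.
Meridian's first-order condition: 162 - 2q_M - (q_G) = 0.
So q_G = (203 - q_M)/2 and q_M = (162 - q_G)/2.
Substituting one into the other gives q_G = 244/3 and q_M = 121/3.
Total output Q = 365/3, so price P = 228 - 365/3 = 319/3.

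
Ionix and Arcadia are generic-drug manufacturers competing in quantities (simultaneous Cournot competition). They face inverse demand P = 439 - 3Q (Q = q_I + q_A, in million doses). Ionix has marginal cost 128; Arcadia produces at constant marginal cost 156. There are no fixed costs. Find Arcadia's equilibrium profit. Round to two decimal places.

Ionix's profit: π_I = (439 - 3Q)q_I - (128q_I). Setting ∂π_I/∂q_I = 0: 311 - 6q_I - 3(q_A) = 0.
Arcadia's first-order condition: 283 - 6q_A - 3(q_I) = 0.
Rearranging gives the reaction functions q_I = (311 - 3q_A)/6 and q_A = (283 - 3q_I)/6.
Substituting one into the other gives q_I = 113/3 and q_A = 85/3.
Price P = 439 - 3·66 = 241.
Arcadia's profit: (241 - 156)·(85/3) = 2408.3333.

2408.33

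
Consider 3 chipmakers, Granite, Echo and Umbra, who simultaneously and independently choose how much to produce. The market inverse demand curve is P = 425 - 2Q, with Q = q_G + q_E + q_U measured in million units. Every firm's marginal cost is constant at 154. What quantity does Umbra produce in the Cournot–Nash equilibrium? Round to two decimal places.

33.88

A representative firm's profit is π_i = q_i(425 - 2Q) - 154q_i.
First-order condition (treating rivals' output as given): 271 - 4q_i - 2·Σ_{j≠i} q_j = 0.
By symmetry each firm produces the same amount; substituting Σ_{j≠i} q_j = 2q_i yields q_i = 271/8.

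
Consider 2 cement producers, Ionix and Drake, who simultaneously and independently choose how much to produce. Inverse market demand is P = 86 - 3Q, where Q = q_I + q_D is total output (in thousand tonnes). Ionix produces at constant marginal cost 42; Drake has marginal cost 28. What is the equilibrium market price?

Ionix's profit: π_I = (86 - 3Q)q_I - (42q_I). Setting ∂π_I/∂q_I = 0: 44 - 6q_I - 3(q_D) = 0.
Drake's profit: π_D = (86 - 3Q)q_D - (28q_D). Setting ∂π_D/∂q_D = 0: 58 - 6q_D - 3(q_I) = 0.
Best responses: q_I = (44 - 3q_D)/6, q_D = (58 - 3q_I)/6.
Solving the pair: q_I = 10/3, q_D = 8.
Total output Q = 34/3, so price P = 86 - 3·(34/3) = 52.

52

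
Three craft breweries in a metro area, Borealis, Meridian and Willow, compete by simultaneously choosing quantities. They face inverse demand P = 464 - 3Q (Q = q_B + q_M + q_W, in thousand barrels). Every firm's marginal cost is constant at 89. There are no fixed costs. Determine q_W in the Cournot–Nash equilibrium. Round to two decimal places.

Each firm earns π_i = (464 - 3Q)q_i - 89q_i.
First-order condition (treating rivals' output as given): 375 - 6q_i - 3·Σ_{j≠i} q_j = 0.
With identical firms every q_j equals q_i, so Σ_{j≠i} q_j = 2q_i and 375 = 12q_i, giving q_i = 125/4.

31.25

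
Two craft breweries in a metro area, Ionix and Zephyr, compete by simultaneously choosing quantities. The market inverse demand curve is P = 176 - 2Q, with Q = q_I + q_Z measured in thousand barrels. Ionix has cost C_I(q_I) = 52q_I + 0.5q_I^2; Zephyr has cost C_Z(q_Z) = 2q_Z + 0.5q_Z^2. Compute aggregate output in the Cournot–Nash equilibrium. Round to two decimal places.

42.57

Ionix's profit: π_I = (176 - 2Q)q_I - (52q_I + (1/2)q_I²). Setting ∂π_I/∂q_I = 0: 124 - 5q_I - 2(q_Z) = 0.
Zephyr's first-order condition: 174 - 5q_Z - 2(q_I) = 0.
Best responses: q_I = (124 - 2q_Z)/5, q_Z = (174 - 2q_I)/5.
Substituting one into the other gives q_I = 272/21 and q_Z = 622/21.
Total output Q = 272/21 + 622/21 = 298/7.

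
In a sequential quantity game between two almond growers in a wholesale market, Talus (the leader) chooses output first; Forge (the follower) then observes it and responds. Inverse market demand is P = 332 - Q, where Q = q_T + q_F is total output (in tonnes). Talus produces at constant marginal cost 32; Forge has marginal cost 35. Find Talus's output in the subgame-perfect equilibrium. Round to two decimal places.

Solve by backward induction. Given q_T, the follower Forge maximises π_F = (332 - q_T - q_F)q_F - 35q_F.
∂π_F/∂q_F = 297 - q_T - 2q_F = 0 gives the reaction function q_F = (297 - q_T)/2.
The leader anticipates this reaction. Substituting into P = 332 - Q gives P = 367/2 - (1/2)q_T, so π_T = (367/2 - (1/2)q_T)q_T - 32q_T.
The leader's first-order condition 303/2 - q_T = 0 yields q_T = 303/2.
Then q_F = (297 - 303/2)/2 = 291/4.

151.50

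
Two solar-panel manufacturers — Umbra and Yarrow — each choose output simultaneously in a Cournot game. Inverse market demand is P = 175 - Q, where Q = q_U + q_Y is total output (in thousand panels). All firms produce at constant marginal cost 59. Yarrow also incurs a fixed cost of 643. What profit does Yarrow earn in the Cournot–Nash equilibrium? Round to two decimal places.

852.11

Each firm earns π_i = (175 - Q)q_i - 59q_i.
Setting ∂π_i/∂q_i = 0 with rivals' quantities fixed: 116 - 2q_i - q_j = 0.
By symmetry each firm produces the same amount; substituting q_j = q_i yields q_i = 116/3.
Price P = 175 - 232/3 = 293/3.
Yarrow's profit: (293/3 - 59)·(116/3) - 643 = 852.1111.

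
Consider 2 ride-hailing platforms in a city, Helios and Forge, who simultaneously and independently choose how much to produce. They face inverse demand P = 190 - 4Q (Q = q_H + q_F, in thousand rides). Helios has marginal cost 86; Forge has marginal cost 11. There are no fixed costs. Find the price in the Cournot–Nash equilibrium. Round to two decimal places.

Helios's profit: π_H = (190 - 4Q)q_H - (86q_H). Setting ∂π_H/∂q_H = 0: 104 - 8q_H - 4(q_F) = 0.
Forge's first-order condition: 179 - 8q_F - 4(q_H) = 0.
Rearranging gives the reaction functions q_H = (104 - 4q_F)/8 and q_F = (179 - 4q_H)/8.
Substituting one into the other gives q_H = 29/12 and q_F = 127/6.
Total output Q = 283/12, so price P = 190 - 4·(283/12) = 287/3.

95.67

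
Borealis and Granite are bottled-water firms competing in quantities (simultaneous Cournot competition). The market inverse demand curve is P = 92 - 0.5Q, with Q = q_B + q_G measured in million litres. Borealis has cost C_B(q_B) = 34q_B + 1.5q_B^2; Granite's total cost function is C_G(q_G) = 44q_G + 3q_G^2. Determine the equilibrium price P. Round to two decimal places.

82.18

Borealis's profit: π_B = (92 - 0.5Q)q_B - (34q_B + (3/2)q_B²). Setting ∂π_B/∂q_B = 0: 58 - 4q_B - (1/2)(q_G) = 0.
Granite's first-order condition: 48 - 7q_G - (1/2)(q_B) = 0.
Rearranging gives the reaction functions q_B = (58 - (1/2)q_G)/4 and q_G = (48 - (1/2)q_B)/7.
Solving the pair: q_B = 1528/111, q_G = 652/111.
Total output Q = 19.6396, so price P = 92 - (1/2)·19.6396 = 82.1802.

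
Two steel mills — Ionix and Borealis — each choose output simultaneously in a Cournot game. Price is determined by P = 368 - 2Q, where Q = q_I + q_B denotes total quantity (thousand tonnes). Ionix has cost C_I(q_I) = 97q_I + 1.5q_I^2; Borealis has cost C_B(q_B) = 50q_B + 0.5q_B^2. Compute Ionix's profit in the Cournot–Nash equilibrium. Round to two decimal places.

1882.79

Ionix's profit: π_I = (368 - 2Q)q_I - (97q_I + (3/2)q_I²). Setting ∂π_I/∂q_I = 0: 271 - 7q_I - 2(q_B) = 0.
Borealis's first-order condition: 318 - 5q_B - 2(q_I) = 0.
Rearranging gives the reaction functions q_I = (271 - 2q_B)/7 and q_B = (318 - 2q_I)/5.
Substituting one into the other gives q_I = 719/31 and q_B = 1684/31.
Price P = 368 - 2·77.5161 = 212.9677.
Ionix's profit: 212.9677·(719/31) - 97·(719/31) - (3/2)(719/31)² = 1882.7924.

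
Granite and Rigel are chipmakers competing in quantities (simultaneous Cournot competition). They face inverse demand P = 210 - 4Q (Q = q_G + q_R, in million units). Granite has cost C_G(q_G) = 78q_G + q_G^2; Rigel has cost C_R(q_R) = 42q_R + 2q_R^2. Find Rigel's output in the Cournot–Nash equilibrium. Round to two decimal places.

11.08

Granite's profit: π_G = (210 - 4Q)q_G - (78q_G + q_G²). Setting ∂π_G/∂q_G = 0: 132 - 10q_G - 4(q_R) = 0.
Rigel's first-order condition: 168 - 12q_R - 4(q_G) = 0.
Best responses: q_G = (132 - 4q_R)/10, q_R = (168 - 4q_G)/12.
Substituting one into the other gives q_G = 114/13 and q_R = 144/13.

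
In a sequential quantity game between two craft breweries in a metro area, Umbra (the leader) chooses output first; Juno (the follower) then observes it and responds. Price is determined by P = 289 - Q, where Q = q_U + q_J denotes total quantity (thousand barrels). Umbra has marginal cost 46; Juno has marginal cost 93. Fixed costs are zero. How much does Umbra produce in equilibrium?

145

Solve by backward induction. Given q_U, the follower Juno maximises π_J = (289 - q_U - q_J)q_J - 93q_J.
Setting the follower's marginal profit to zero, 196 - q_U - 2q_J = 0, i.e. q_J = (196 - q_U)/2.
The leader anticipates this reaction. Substituting into P = 289 - Q gives P = 191 - (1/2)q_U, so π_U = (191 - (1/2)q_U)q_U - 46q_U.
Leader FOC: 145 - q_U = 0, so q_U = 145.
Then q_J = (196 - 145)/2 = 51/2.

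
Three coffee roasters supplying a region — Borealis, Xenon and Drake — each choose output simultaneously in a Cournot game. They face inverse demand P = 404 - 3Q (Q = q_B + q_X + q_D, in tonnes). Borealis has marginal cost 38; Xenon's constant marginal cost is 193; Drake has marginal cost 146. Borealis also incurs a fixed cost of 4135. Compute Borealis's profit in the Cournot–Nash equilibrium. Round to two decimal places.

4107.52

Borealis's profit: π_B = (404 - 3Q)q_B - (38q_B). Setting ∂π_B/∂q_B = 0: 366 - 6q_B - 3(q_X + q_D) = 0.
Xenon's profit: π_X = (404 - 3Q)q_X - (193q_X). Setting ∂π_X/∂q_X = 0: 211 - 6q_X - 3(q_B + q_D) = 0.
Drake's profit: π_D = (404 - 3Q)q_D - (146q_D). Setting ∂π_D/∂q_D = 0: 258 - 6q_D - 3(q_B + q_X) = 0.
Summing all 3 equations gives 835 − 12Q = 0, hence Q = 835/12.
Back-substituting: q_B = (366 − 835/4)/3 = 629/12, q_X = (211 − 835/4)/3 = 3/4, q_D = (258 − 835/4)/3 = 197/12.
Price P = 404 - 3·(835/12) = 781/4.
Borealis's profit: (781/4 - 38)·(629/12) - 4135 = 4107.5208.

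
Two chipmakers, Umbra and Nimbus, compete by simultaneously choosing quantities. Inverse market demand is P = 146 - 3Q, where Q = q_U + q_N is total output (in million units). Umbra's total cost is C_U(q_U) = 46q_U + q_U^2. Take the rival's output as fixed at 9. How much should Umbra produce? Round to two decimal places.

9.13

With the rival's output fixed at 9, Umbra's profit is π_U = (146 - 3·9 - 3q_U)q_U - (46q_U + q_U²) = (119 - 3q_U)q_U - (46q_U + q_U²).
∂π_U/∂q_U = 73 - 8q_U = 0, so q_U = 73/8.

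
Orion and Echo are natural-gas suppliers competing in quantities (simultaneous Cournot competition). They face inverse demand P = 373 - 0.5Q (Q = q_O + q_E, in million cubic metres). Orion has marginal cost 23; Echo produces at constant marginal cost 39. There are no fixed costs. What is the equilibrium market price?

145

Orion's profit: π_O = (373 - 0.5Q)q_O - (23q_O). Setting ∂π_O/∂q_O = 0: 350 - q_O - (1/2)(q_E) = 0.
Echo's first-order condition: 334 - q_E - (1/2)(q_O) = 0.
Best responses: q_O = (350 - (1/2)q_E), q_E = (334 - (1/2)q_O).
Substituting one into the other gives q_O = 244 and q_E = 212.
Total output Q = 456, so price P = 373 - (1/2)·456 = 145.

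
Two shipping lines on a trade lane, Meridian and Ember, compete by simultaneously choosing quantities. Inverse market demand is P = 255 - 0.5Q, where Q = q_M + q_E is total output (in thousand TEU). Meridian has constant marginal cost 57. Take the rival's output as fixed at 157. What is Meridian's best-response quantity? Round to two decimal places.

With the rival's output fixed at 157, Meridian's profit is π_M = (255 - (1/2)·157 - (1/2)q_M)q_M - (57q_M) = (353/2 - (1/2)q_M)q_M - (57q_M).
∂π_M/∂q_M = 239/2 - q_M = 0, so q_M = 239/2.

119.50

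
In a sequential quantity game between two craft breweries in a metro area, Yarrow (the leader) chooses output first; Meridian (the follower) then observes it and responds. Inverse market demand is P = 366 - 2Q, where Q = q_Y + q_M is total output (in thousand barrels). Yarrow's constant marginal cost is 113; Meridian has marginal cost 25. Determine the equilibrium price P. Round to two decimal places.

The follower Meridian best-responds to any q_Y: π_M = (366 - 2Q)q_M - 25q_M.
Setting the follower's marginal profit to zero, 341 - 2q_Y - 4q_M = 0, i.e. q_M = (341 - 2q_Y)/4.
Yarrow substitutes q_M(q_Y) into its own profit: π_Y = q_Y(366 - 2q_Y - (341 - 2q_Y)/2) - 113q_Y = (391/2 - q_Y)q_Y - 113q_Y.
The leader's first-order condition 165/2 - 2q_Y = 0 yields q_Y = 165/4.
Then q_M = (341 - 2·(165/4))/4 = 517/8.
Total output Q = 847/8, so price P = 366 - 2·(847/8) = 617/4.

154.25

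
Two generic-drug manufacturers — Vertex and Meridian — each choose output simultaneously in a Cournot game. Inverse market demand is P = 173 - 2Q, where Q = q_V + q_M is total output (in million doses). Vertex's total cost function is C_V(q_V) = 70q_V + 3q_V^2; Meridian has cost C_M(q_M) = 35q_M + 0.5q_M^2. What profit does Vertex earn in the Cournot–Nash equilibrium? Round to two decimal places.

Vertex's profit: π_V = (173 - 2Q)q_V - (70q_V + 3q_V²). Setting ∂π_V/∂q_V = 0: 103 - 10q_V - 2(q_M) = 0.
Meridian's first-order condition: 138 - 5q_M - 2(q_V) = 0.
Rearranging gives the reaction functions q_V = (103 - 2q_M)/10 and q_M = (138 - 2q_V)/5.
Substituting one into the other gives q_V = 239/46 and q_M = 587/23.
Price P = 173 - 2·(1413/46) = 111.5652.
Vertex's profit: 111.5652·(239/46) - 70·(239/46) - 3(239/46)² = 134.9740.

134.97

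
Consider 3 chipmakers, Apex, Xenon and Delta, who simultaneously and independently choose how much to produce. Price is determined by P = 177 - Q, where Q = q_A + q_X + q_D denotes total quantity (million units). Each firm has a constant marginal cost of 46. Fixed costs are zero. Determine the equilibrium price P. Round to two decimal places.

Each firm earns π_i = (177 - Q)q_i - 46q_i.
Setting ∂π_i/∂q_i = 0 with rivals' quantities fixed: 131 - 2q_i - Σ_{j≠i} q_j = 0.
By symmetry each firm produces the same amount; substituting Σ_{j≠i} q_j = 2q_i yields q_i = 131/4.
Total output Q = 393/4, so price P = 177 - 393/4 = 315/4.

78.75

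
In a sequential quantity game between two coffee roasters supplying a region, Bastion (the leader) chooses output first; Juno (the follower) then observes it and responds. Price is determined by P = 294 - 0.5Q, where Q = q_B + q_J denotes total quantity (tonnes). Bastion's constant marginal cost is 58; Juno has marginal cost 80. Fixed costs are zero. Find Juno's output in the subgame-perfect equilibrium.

85

The follower Juno best-responds to any q_B: π_J = (294 - 0.5Q)q_J - 80q_J.
Follower FOC: 214 - (1/2)q_B - q_J = 0, so q_J(q_B) = (214 - (1/2)q_B).
The leader anticipates this reaction. Substituting into P = 294 - 0.5Q gives P = 187 - (1/4)q_B, so π_B = (187 - (1/4)q_B)q_B - 58q_B.
Maximising: ∂π_B/∂q_B = 129 - (1/2)q_B = 0, giving q_B = 258.
Then q_J = (214 - (1/2)·258) = 85.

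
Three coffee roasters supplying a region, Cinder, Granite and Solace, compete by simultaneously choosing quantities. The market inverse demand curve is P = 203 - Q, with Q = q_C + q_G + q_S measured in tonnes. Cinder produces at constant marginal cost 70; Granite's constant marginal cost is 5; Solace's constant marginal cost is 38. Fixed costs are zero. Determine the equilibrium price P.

79

Cinder's profit: π_C = (203 - Q)q_C - (70q_C). Setting ∂π_C/∂q_C = 0: 133 - 2q_C - (q_G + q_S) = 0.
Granite's profit: π_G = (203 - Q)q_G - (5q_G). Setting ∂π_G/∂q_G = 0: 198 - 2q_G - (q_C + q_S) = 0.
Solace's profit: π_S = (203 - Q)q_S - (38q_S). Setting ∂π_S/∂q_S = 0: 165 - 2q_S - (q_C + q_G) = 0.
Adding the 3 first-order conditions: 496 − 4Q = 0, so Q = 124.
Back-substituting: q_C = (133 − 124) = 9, q_G = (198 − 124) = 74, q_S = (165 − 124) = 41.
Total output Q = 124, so price P = 203 - 124 = 79.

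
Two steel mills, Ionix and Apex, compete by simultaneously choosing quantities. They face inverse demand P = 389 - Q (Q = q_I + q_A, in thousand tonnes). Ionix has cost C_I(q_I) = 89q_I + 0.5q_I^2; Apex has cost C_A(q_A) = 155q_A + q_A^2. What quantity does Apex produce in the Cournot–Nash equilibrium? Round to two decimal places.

36.55

Ionix's profit: π_I = (389 - Q)q_I - (89q_I + (1/2)q_I²). Setting ∂π_I/∂q_I = 0: 300 - 3q_I - (q_A) = 0.
Apex's profit: π_A = (389 - Q)q_A - (155q_A + q_A²). Setting ∂π_A/∂q_A = 0: 234 - 4q_A - (q_I) = 0.
So q_I = (300 - q_A)/3 and q_A = (234 - q_I)/4.
Solving the pair: q_I = 966/11, q_A = 402/11.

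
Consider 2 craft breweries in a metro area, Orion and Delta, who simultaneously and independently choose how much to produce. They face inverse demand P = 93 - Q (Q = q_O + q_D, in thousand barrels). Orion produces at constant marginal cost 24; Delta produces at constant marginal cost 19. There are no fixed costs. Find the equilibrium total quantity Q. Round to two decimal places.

47.67

Orion's profit: π_O = (93 - Q)q_O - (24q_O). Setting ∂π_O/∂q_O = 0: 69 - 2q_O - (q_D) = 0.
Delta's first-order condition: 74 - 2q_D - (q_O) = 0.
Rearranging gives the reaction functions q_O = (69 - q_D)/2 and q_D = (74 - q_O)/2.
Substituting one into the other gives q_O = 64/3 and q_D = 79/3.
Total output Q = 64/3 + 79/3 = 143/3.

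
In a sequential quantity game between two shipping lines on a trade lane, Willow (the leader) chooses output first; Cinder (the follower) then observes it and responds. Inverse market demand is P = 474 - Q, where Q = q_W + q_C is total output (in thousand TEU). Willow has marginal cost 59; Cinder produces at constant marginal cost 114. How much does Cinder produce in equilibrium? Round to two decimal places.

62.50

Solve by backward induction. Given q_W, the follower Cinder maximises π_C = (474 - q_W - q_C)q_C - 114q_C.
∂π_C/∂q_C = 360 - q_W - 2q_C = 0 gives the reaction function q_C = (360 - q_W)/2.
Willow substitutes q_C(q_W) into its own profit: π_W = q_W(474 - q_W - (360 - q_W)/2) - 59q_W = (294 - (1/2)q_W)q_W - 59q_W.
Leader FOC: 235 - q_W = 0, so q_W = 235.
Then q_C = (360 - 235)/2 = 125/2.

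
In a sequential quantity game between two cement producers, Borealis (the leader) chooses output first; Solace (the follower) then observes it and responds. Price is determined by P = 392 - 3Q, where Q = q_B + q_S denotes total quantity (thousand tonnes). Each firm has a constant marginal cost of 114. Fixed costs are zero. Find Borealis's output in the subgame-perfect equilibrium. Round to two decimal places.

Solve by backward induction. Given q_B, the follower Solace maximises π_S = (392 - 3q_B - 3q_S)q_S - 114q_S.
Setting the follower's marginal profit to zero, 278 - 3q_B - 6q_S = 0, i.e. q_S = (278 - 3q_B)/6.
Borealis substitutes q_S(q_B) into its own profit: π_B = q_B(392 - 3q_B - (278 - 3q_B)/2) - 114q_B = (253 - (3/2)q_B)q_B - 114q_B.
Maximising: ∂π_B/∂q_B = 139 - 3q_B = 0, giving q_B = 139/3.
Then q_S = (278 - 3·(139/3))/6 = 139/6.

46.33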